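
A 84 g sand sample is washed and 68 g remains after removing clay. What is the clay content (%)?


Formula: Clay% = (W_total - W_washed) / W_total * 100
Clay mass = 84 - 68 = 16 g
Clay% = 16 / 84 * 100 = 19.0476%

19.0476%


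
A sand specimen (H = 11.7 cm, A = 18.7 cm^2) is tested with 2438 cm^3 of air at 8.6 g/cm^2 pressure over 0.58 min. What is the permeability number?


Formula: Permeability Number P = (V * H) / (p * A * t)
Numerator: V * H = 2438 * 11.7 = 28524.6
Denominator: p * A * t = 8.6 * 18.7 * 0.58 = 93.2756
P = 28524.6 / 93.2756 = 305.8099

Answer: 305.8099


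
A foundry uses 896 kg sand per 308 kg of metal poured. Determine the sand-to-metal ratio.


Formula: Sand-to-Metal Ratio = W_sand / W_metal
Ratio = 896 kg / 308 kg = 2.9091

Answer: 2.9091


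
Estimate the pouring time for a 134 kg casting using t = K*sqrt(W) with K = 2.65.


Formula: t = K * sqrt(W)
sqrt(W) = sqrt(134) = 11.57584
t = 2.65 * 11.57584 = 30.6760 s

Final answer: 30.6760 s


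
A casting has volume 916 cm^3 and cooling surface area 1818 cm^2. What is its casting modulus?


Formula: Casting Modulus M = V / A
M = 916 cm^3 / 1818 cm^2 = 0.5039 cm

0.5039 cm


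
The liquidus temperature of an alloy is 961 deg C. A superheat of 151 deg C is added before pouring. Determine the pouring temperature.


Formula: T_pour = T_melt + Superheat
T_pour = 961 + 151 = 1112 deg C

Final answer: 1112 deg C


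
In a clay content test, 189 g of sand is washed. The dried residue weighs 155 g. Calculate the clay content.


Formula: Clay% = (W_total - W_washed) / W_total * 100
Clay mass = 189 - 155 = 34 g
Clay% = 34 / 189 * 100 = 17.9894%

Final answer: 17.9894%


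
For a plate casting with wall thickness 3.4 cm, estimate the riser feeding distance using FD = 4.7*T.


Formula: FD = 4.7 * T  (riser feeding-distance rule)
FD = 4.7 * 3.4 cm = 15.9800 cm

15.9800 cm


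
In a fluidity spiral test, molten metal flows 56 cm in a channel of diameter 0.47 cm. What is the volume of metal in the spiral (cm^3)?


Formula: V = pi * (d/2)^2 * L  (cylinder volume)
Radius = 0.47/2 = 0.235 cm
V = pi * 0.235^2 * 56 = 9.7157 cm^3


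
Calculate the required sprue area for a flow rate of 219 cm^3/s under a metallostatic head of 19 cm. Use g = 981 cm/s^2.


Formula: v = sqrt(2*g*h), A = Q/v
Velocity: v = sqrt(2 * 981 * 19) = sqrt(37278) = 193.0751 cm/s
Sprue area: A = Q / v = 219 / 193.0751 = 1.1343 cm^2


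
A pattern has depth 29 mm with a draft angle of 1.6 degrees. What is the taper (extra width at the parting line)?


Formula: taper = depth * tan(draft_angle)
tan(1.6 deg) = 0.0279325
taper = 29 mm * 0.0279325 = 0.8100 mm

Answer: 0.8100 mm


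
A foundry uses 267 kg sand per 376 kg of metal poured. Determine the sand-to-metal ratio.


Formula: Sand-to-Metal Ratio = W_sand / W_metal
Ratio = 267 kg / 376 kg = 0.7101

Answer: 0.7101


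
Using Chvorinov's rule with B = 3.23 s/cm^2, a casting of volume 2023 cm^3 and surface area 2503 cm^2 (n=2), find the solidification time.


Formula: t_s = B * (V/A)^n  (Chvorinov's rule, n=2)
Modulus M = V/A = 2023/2503 = 0.808230 cm
M^2 = 0.808230^2 = 0.653236 cm^2
t_s = 3.23 * 0.653236 = 2.1100 s


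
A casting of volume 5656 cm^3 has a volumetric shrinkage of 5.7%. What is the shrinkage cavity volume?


Formula: V_shrink = V_casting * shrinkage_pct / 100
V_shrink = 5656 cm^3 * 5.7 / 100 = 322.3920 cm^3


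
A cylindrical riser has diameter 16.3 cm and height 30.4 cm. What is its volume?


Formula: V = pi * (D/2)^2 * H  (cylinder volume)
Radius = D/2 = 16.3/2 = 8.15 cm
V = pi * 8.15^2 * 30.4 = 6343.6421 cm^3

Answer: 6343.6421 cm^3


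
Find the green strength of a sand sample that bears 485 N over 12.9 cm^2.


Formula: Compressive Strength = Force / Area
Strength = 485 N / 12.9 cm^2 = 37.5969 N/cm^2

37.5969 N/cm^2


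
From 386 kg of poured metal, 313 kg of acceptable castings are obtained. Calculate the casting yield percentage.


Formula: Casting Yield = (W_good / W_total) * 100
Yield = (313 kg / 386 kg) * 100 = 81.0881%


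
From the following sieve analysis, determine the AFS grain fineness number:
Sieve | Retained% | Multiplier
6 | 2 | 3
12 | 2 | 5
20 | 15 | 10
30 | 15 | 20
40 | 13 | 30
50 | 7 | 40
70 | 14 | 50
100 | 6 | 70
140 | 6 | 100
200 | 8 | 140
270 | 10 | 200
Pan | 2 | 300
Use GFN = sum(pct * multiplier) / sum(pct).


Formula: GFN = sum(pct * multiplier) / sum(pct)
sum(pct * multiplier) = 6576
sum(pct) = 100
GFN = 6576 / 100 = 65.76

Final answer: 65.76


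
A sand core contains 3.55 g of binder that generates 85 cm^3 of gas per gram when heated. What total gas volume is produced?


Formula: V_gas = W_binder * gas_evolution_rate
V = 3.55 g * 85 cm^3/g = 301.7500 cm^3

Answer: 301.7500 cm^3


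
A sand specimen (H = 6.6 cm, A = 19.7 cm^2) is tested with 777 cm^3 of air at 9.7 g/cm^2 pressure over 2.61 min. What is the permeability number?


Formula: Permeability Number P = (V * H) / (p * A * t)
Numerator: V * H = 777 * 6.6 = 5128.2
Denominator: p * A * t = 9.7 * 19.7 * 2.61 = 498.7449
P = 5128.2 / 498.7449 = 10.2822

10.2822


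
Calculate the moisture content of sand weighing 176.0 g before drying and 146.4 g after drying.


Formula: MC = (W_wet - W_dry) / W_wet * 100
Water mass = 176.0 - 146.4 = 29.6 g
MC = 29.6 / 176.0 * 100 = 16.8182%


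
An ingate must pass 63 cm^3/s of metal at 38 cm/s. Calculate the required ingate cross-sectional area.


Formula: A_ingate = Q / v  (continuity equation)
A = 63 cm^3/s / 38 cm/s = 1.6579 cm^2

1.6579 cm^2


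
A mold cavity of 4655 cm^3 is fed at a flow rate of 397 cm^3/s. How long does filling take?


Formula: t_fill = V_mold / Q_flow
t = 4655 cm^3 / 397 cm^3/s = 11.7254 s


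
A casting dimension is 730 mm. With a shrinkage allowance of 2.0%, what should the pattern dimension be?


Formula: L_pattern = L_casting * (1 + shrinkage_rate/100)
Shrinkage factor = 1 + 2.0/100 = 1.02
L_pattern = 730 mm * 1.02 = 744.6000 mm

Final answer: 744.6000 mm


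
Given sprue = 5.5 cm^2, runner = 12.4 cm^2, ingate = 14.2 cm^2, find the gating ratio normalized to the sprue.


Sprue:Runner:Ingate = 1 : 12.4/5.5 : 14.2/5.5 = 1:2.25:2.58

Final answer: 1:2.25:2.58


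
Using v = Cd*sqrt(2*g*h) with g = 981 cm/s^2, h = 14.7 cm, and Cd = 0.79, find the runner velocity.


Formula: v = Cd * sqrt(2 * g * h)  (Torricelli with discharge coefficient)
2*g*h = 2 * 981 * 14.7 = 28841.4 cm^2/s^2
sqrt(28841.4) = 169.82756 cm/s
v = 0.79 * 169.82756 = 134.1638 cm/s

Answer: 134.1638 cm/s


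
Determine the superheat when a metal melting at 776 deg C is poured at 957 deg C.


Formula: Superheat = T_pour - T_melt
Superheat = 957 - 776 = 181 deg C

Final answer: 181 deg C


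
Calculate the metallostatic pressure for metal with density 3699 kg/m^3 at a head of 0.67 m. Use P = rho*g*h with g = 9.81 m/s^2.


Formula: P = rho * g * h
rho * g = 3699 * 9.81 = 36287.19 N/m^3
P = 36287.19 * 0.67 = 24312.4173 Pa

24312.4173 Pa


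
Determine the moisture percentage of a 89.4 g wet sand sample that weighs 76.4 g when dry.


Formula: MC = (W_wet - W_dry) / W_wet * 100
Water mass = 89.4 - 76.4 = 13.0 g
MC = 13.0 / 89.4 * 100 = 14.5414%

Answer: 14.5414%


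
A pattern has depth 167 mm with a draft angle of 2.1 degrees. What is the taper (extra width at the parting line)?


Formula: taper = depth * tan(draft_angle)
tan(2.1 deg) = 0.0366683
taper = 167 mm * 0.0366683 = 6.1236 mm

Final answer: 6.1236 mm


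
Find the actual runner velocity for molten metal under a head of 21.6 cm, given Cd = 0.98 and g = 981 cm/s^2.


Formula: v = Cd * sqrt(2 * g * h)  (Torricelli with discharge coefficient)
2*g*h = 2 * 981 * 21.6 = 42379.2 cm^2/s^2
sqrt(42379.2) = 205.86209 cm/s
v = 0.98 * 205.86209 = 201.7448 cm/s


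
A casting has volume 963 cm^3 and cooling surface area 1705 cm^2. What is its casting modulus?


Formula: Casting Modulus M = V / A
M = 963 cm^3 / 1705 cm^2 = 0.5648 cm

0.5648 cm


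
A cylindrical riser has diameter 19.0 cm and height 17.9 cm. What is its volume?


Formula: V = pi * (D/2)^2 * H  (cylinder volume)
Radius = D/2 = 19.0/2 = 9.5 cm
V = pi * 9.5^2 * 17.9 = 5075.1644 cm^3

Final answer: 5075.1644 cm^3


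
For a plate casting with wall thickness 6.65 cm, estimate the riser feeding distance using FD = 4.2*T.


Formula: FD = 4.2 * T  (riser feeding-distance rule)
FD = 4.2 * 6.65 cm = 27.9300 cm


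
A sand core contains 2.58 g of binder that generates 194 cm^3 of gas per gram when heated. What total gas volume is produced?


Formula: V_gas = W_binder * gas_evolution_rate
V = 2.58 g * 194 cm^3/g = 500.5200 cm^3

Final answer: 500.5200 cm^3


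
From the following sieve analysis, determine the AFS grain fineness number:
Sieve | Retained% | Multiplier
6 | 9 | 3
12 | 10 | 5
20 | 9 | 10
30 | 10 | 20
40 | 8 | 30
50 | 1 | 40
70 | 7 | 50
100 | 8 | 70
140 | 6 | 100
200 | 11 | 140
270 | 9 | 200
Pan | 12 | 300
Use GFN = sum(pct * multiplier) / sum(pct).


Formula: GFN = sum(pct * multiplier) / sum(pct)
sum(pct * multiplier) = 9097
sum(pct) = 100
GFN = 9097 / 100 = 90.97

Final answer: 90.97


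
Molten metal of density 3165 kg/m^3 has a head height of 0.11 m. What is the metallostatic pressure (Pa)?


Formula: P = rho * g * h
rho * g = 3165 * 9.81 = 31048.65 N/m^3
P = 31048.65 * 0.11 = 3415.3515 Pa

3415.3515 Pa


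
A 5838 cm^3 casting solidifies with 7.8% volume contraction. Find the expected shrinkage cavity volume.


Formula: V_shrink = V_casting * shrinkage_pct / 100
V_shrink = 5838 cm^3 * 7.8 / 100 = 455.3640 cm^3

Final answer: 455.3640 cm^3


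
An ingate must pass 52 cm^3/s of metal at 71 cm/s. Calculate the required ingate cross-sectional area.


Formula: A_ingate = Q / v  (continuity equation)
A = 52 cm^3/s / 71 cm/s = 0.7324 cm^2

Answer: 0.7324 cm^2


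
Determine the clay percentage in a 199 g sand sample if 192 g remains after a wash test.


Formula: Clay% = (W_total - W_washed) / W_total * 100
Clay mass = 199 - 192 = 7 g
Clay% = 7 / 199 * 100 = 3.5176%

Final answer: 3.5176%


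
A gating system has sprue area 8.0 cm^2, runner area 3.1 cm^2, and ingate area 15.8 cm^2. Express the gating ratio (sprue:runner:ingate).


Sprue:Runner:Ingate = 1 : 3.1/8.0 : 15.8/8.0 = 1:0.39:1.98

1:0.39:1.98


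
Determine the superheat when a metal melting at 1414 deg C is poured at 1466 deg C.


Formula: Superheat = T_pour - T_melt
Superheat = 1466 - 1414 = 52 deg C

Final answer: 52 deg C


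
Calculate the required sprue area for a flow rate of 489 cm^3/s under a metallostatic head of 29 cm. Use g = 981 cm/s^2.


Formula: v = sqrt(2*g*h), A = Q/v
Velocity: v = sqrt(2 * 981 * 29) = sqrt(56898) = 238.5330 cm/s
Sprue area: A = Q / v = 489 / 238.5330 = 2.0500 cm^2

Final answer: 2.0500 cm^2


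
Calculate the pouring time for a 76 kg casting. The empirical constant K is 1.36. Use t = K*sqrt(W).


Formula: t = K * sqrt(W)
sqrt(W) = sqrt(76) = 8.71780
t = 1.36 * 8.71780 = 11.8562 s

Answer: 11.8562 s


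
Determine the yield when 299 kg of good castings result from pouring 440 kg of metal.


Formula: Casting Yield = (W_good / W_total) * 100
Yield = (299 kg / 440 kg) * 100 = 67.9545%

Final answer: 67.9545%


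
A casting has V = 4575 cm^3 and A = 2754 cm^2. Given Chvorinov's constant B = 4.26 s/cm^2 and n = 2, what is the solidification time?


Formula: t_s = B * (V/A)^n  (Chvorinov's rule, n=2)
Modulus M = V/A = 4575/2754 = 1.661220 cm
M^2 = 1.661220^2 = 2.759652 cm^2
t_s = 4.26 * 2.759652 = 11.7561 s

Answer: 11.7561 s


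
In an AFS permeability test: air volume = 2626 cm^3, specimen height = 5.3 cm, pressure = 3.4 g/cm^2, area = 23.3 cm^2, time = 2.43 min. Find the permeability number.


Formula: Permeability Number P = (V * H) / (p * A * t)
Numerator: V * H = 2626 * 5.3 = 13917.8
Denominator: p * A * t = 3.4 * 23.3 * 2.43 = 192.5046
P = 13917.8 / 192.5046 = 72.2985

Final answer: 72.2985


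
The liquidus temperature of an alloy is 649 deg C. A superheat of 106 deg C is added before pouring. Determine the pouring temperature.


Formula: T_pour = T_melt + Superheat
T_pour = 649 + 106 = 755 deg C

755 deg C


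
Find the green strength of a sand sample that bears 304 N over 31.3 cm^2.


Formula: Compressive Strength = Force / Area
Strength = 304 N / 31.3 cm^2 = 9.7125 N/cm^2

9.7125 N/cm^2


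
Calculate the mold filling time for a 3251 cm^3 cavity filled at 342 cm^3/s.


Formula: t_fill = V_mold / Q_flow
t = 3251 cm^3 / 342 cm^3/s = 9.5058 s

Answer: 9.5058 s


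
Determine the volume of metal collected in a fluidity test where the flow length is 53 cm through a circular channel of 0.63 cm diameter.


Formula: V = pi * (d/2)^2 * L  (cylinder volume)
Radius = 0.63/2 = 0.315 cm
V = pi * 0.315^2 * 53 = 16.5214 cm^3


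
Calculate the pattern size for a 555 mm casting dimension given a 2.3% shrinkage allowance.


Formula: L_pattern = L_casting * (1 + shrinkage_rate/100)
Shrinkage factor = 1 + 2.3/100 = 1.023
L_pattern = 555 mm * 1.023 = 567.7650 mm


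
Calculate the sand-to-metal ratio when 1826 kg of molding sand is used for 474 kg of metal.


Formula: Sand-to-Metal Ratio = W_sand / W_metal
Ratio = 1826 kg / 474 kg = 3.8523


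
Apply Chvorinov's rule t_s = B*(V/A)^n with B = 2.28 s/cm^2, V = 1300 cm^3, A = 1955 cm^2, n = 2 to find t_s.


Formula: t_s = B * (V/A)^n  (Chvorinov's rule, n=2)
Modulus M = V/A = 1300/1955 = 0.664962 cm
M^2 = 0.664962^2 = 0.442174 cm^2
t_s = 2.28 * 0.442174 = 1.0082 s

Final answer: 1.0082 s


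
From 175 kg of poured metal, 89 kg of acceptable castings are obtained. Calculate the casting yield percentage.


Formula: Casting Yield = (W_good / W_total) * 100
Yield = (89 kg / 175 kg) * 100 = 50.8571%

50.8571%


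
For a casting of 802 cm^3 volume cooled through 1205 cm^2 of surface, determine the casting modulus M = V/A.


Formula: Casting Modulus M = V / A
M = 802 cm^3 / 1205 cm^2 = 0.6656 cm

Final answer: 0.6656 cm


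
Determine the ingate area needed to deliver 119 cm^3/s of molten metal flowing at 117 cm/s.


Formula: A_ingate = Q / v  (continuity equation)
A = 119 cm^3/s / 117 cm/s = 1.0171 cm^2


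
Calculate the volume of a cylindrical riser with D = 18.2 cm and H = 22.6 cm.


Formula: V = pi * (D/2)^2 * H  (cylinder volume)
Radius = D/2 = 18.2/2 = 9.1 cm
V = pi * 9.1^2 * 22.6 = 5879.5095 cm^3

5879.5095 cm^3


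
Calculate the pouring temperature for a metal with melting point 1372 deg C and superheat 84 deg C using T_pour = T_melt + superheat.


Formula: T_pour = T_melt + Superheat
T_pour = 1372 + 84 = 1456 deg C

Final answer: 1456 deg C


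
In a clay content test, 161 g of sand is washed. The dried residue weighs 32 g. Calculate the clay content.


Formula: Clay% = (W_total - W_washed) / W_total * 100
Clay mass = 161 - 32 = 129 g
Clay% = 129 / 161 * 100 = 80.1242%


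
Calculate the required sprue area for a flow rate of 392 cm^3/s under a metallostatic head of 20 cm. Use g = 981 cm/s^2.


Formula: v = sqrt(2*g*h), A = Q/v
Velocity: v = sqrt(2 * 981 * 20) = sqrt(39240) = 198.0909 cm/s
Sprue area: A = Q / v = 392 / 198.0909 = 1.9789 cm^2

1.9789 cm^2


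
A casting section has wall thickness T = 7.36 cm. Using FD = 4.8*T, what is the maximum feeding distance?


Formula: FD = 4.8 * T  (riser feeding-distance rule)
FD = 4.8 * 7.36 cm = 35.3280 cm


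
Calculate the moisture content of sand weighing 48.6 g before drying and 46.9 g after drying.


Formula: MC = (W_wet - W_dry) / W_wet * 100
Water mass = 48.6 - 46.9 = 1.7 g
MC = 1.7 / 48.6 * 100 = 3.4979%

Final answer: 3.4979%


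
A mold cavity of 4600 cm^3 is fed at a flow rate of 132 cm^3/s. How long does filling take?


Formula: t_fill = V_mold / Q_flow
t = 4600 cm^3 / 132 cm^3/s = 34.8485 s

34.8485 s


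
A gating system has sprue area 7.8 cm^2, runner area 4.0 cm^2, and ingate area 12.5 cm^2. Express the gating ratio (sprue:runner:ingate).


Sprue:Runner:Ingate = 1 : 4.0/7.8 : 12.5/7.8 = 1:0.51:1.60

Answer: 1:0.51:1.60


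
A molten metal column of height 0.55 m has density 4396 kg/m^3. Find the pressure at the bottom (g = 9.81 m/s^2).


Formula: P = rho * g * h
rho * g = 4396 * 9.81 = 43124.76 N/m^3
P = 43124.76 * 0.55 = 23718.6180 Pa

Answer: 23718.6180 Pa


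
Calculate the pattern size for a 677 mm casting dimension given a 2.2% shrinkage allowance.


Formula: L_pattern = L_casting * (1 + shrinkage_rate/100)
Shrinkage factor = 1 + 2.2/100 = 1.022
L_pattern = 677 mm * 1.022 = 691.8940 mm

Final answer: 691.8940 mm


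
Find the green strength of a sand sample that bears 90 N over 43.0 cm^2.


Formula: Compressive Strength = Force / Area
Strength = 90 N / 43.0 cm^2 = 2.0930 N/cm^2

2.0930 N/cm^2


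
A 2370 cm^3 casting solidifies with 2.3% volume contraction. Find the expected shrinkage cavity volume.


Formula: V_shrink = V_casting * shrinkage_pct / 100
V_shrink = 2370 cm^3 * 2.3 / 100 = 54.5100 cm^3

Final answer: 54.5100 cm^3


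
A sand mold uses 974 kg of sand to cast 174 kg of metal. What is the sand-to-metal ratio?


Formula: Sand-to-Metal Ratio = W_sand / W_metal
Ratio = 974 kg / 174 kg = 5.5977


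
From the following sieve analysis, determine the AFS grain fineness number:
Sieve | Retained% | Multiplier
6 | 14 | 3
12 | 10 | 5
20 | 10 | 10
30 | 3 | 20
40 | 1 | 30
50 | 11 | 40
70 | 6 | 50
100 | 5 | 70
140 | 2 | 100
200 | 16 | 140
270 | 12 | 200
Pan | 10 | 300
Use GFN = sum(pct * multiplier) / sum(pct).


Formula: GFN = sum(pct * multiplier) / sum(pct)
sum(pct * multiplier) = 9212
sum(pct) = 100
GFN = 9212 / 100 = 92.12

Final answer: 92.12


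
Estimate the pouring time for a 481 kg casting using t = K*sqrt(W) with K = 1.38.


Formula: t = K * sqrt(W)
sqrt(W) = sqrt(481) = 21.93171
t = 1.38 * 21.93171 = 30.2658 s


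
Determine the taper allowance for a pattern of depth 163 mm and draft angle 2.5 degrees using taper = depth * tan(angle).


Formula: taper = depth * tan(draft_angle)
tan(2.5 deg) = 0.0436609
taper = 163 mm * 0.0436609 = 7.1167 mm


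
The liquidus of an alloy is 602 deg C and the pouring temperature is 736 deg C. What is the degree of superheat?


Formula: Superheat = T_pour - T_melt
Superheat = 736 - 602 = 134 deg C

Answer: 134 deg C


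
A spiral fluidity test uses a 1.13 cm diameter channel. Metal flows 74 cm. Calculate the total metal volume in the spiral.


Formula: V = pi * (d/2)^2 * L  (cylinder volume)
Radius = 1.13/2 = 0.565 cm
V = pi * 0.565^2 * 74 = 74.2127 cm^3


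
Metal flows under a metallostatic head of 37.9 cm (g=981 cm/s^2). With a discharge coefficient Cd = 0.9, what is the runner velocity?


Formula: v = Cd * sqrt(2 * g * h)  (Torricelli with discharge coefficient)
2*g*h = 2 * 981 * 37.9 = 74359.8 cm^2/s^2
sqrt(74359.8) = 272.68993 cm/s
v = 0.9 * 272.68993 = 245.4209 cm/s


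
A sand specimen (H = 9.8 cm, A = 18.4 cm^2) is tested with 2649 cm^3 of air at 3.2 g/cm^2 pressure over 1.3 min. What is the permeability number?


Formula: Permeability Number P = (V * H) / (p * A * t)
Numerator: V * H = 2649 * 9.8 = 25960.2
Denominator: p * A * t = 3.2 * 18.4 * 1.3 = 76.544
P = 25960.2 / 76.544 = 339.1540

Final answer: 339.1540


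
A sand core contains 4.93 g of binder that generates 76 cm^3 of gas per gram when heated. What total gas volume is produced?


Formula: V_gas = W_binder * gas_evolution_rate
V = 4.93 g * 76 cm^3/g = 374.6800 cm^3


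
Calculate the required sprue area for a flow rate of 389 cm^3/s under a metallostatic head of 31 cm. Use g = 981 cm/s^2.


Formula: v = sqrt(2*g*h), A = Q/v
Velocity: v = sqrt(2 * 981 * 31) = sqrt(60822) = 246.6212 cm/s
Sprue area: A = Q / v = 389 / 246.6212 = 1.5773 cm^2

1.5773 cm^2


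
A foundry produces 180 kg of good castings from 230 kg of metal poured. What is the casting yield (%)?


Formula: Casting Yield = (W_good / W_total) * 100
Yield = (180 kg / 230 kg) * 100 = 78.2609%


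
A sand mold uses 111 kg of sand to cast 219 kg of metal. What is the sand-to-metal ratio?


Formula: Sand-to-Metal Ratio = W_sand / W_metal
Ratio = 111 kg / 219 kg = 0.5068

Answer: 0.5068


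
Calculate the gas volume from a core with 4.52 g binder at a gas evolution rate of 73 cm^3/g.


Formula: V_gas = W_binder * gas_evolution_rate
V = 4.52 g * 73 cm^3/g = 329.9600 cm^3


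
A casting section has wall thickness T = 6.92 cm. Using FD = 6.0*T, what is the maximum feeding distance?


Formula: FD = 6.0 * T  (riser feeding-distance rule)
FD = 6.0 * 6.92 cm = 41.5200 cm

Answer: 41.5200 cm


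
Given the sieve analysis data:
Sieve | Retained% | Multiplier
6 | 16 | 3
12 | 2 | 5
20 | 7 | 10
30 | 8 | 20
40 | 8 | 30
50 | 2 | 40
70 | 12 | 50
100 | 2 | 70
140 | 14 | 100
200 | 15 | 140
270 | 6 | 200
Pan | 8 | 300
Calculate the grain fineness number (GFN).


Formula: GFN = sum(pct * multiplier) / sum(pct)
sum(pct * multiplier) = 8448
sum(pct) = 100
GFN = 8448 / 100 = 84.48


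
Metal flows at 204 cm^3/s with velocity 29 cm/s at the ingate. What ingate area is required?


Formula: A_ingate = Q / v  (continuity equation)
A = 204 cm^3/s / 29 cm/s = 7.0345 cm^2

Answer: 7.0345 cm^2


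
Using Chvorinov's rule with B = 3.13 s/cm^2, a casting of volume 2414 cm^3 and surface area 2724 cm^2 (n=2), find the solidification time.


Formula: t_s = B * (V/A)^n  (Chvorinov's rule, n=2)
Modulus M = V/A = 2414/2724 = 0.886197 cm
M^2 = 0.886197^2 = 0.785345 cm^2
t_s = 3.13 * 0.785345 = 2.4581 s

2.4581 s


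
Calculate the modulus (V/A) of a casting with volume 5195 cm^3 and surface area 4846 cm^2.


Formula: Casting Modulus M = V / A
M = 5195 cm^3 / 4846 cm^2 = 1.0720 cm


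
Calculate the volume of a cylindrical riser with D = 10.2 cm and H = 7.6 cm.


Formula: V = pi * (D/2)^2 * H  (cylinder volume)
Radius = D/2 = 10.2/2 = 5.1 cm
V = pi * 5.1^2 * 7.6 = 621.0175 cm^3

Answer: 621.0175 cm^3


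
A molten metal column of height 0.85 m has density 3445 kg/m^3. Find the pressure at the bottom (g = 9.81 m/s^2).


Formula: P = rho * g * h
rho * g = 3445 * 9.81 = 33795.45 N/m^3
P = 33795.45 * 0.85 = 28726.1325 Pa

28726.1325 Pa


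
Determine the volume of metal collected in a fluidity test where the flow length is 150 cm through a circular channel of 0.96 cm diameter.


Formula: V = pi * (d/2)^2 * L  (cylinder volume)
Radius = 0.96/2 = 0.48 cm
V = pi * 0.48^2 * 150 = 108.5734 cm^3

Answer: 108.5734 cm^3


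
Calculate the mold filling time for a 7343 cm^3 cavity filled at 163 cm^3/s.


Formula: t_fill = V_mold / Q_flow
t = 7343 cm^3 / 163 cm^3/s = 45.0491 s

Answer: 45.0491 s


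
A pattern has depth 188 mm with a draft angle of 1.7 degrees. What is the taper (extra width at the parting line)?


Formula: taper = depth * tan(draft_angle)
tan(1.7 deg) = 0.0296793
taper = 188 mm * 0.0296793 = 5.5797 mm

5.5797 mm


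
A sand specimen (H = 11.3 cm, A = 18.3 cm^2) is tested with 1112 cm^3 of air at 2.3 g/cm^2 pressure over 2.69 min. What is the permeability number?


Formula: Permeability Number P = (V * H) / (p * A * t)
Numerator: V * H = 1112 * 11.3 = 12565.6
Denominator: p * A * t = 2.3 * 18.3 * 2.69 = 113.2221
P = 12565.6 / 113.2221 = 110.9819

Final answer: 110.9819


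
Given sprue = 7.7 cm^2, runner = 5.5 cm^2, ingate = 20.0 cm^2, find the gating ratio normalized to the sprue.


Sprue:Runner:Ingate = 1 : 5.5/7.7 : 20.0/7.7 = 1:0.71:2.60

Answer: 1:0.71:2.60


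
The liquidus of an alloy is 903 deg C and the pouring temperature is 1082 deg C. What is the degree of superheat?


Formula: Superheat = T_pour - T_melt
Superheat = 1082 - 903 = 179 deg C

179 deg C


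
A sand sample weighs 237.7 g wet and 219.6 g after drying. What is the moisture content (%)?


Formula: MC = (W_wet - W_dry) / W_wet * 100
Water mass = 237.7 - 219.6 = 18.1 g
MC = 18.1 / 237.7 * 100 = 7.6146%

Answer: 7.6146%


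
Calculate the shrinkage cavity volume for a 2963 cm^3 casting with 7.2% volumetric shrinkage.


Formula: V_shrink = V_casting * shrinkage_pct / 100
V_shrink = 2963 cm^3 * 7.2 / 100 = 213.3360 cm^3

Final answer: 213.3360 cm^3


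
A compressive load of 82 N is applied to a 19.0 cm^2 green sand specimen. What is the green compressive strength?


Formula: Compressive Strength = Force / Area
Strength = 82 N / 19.0 cm^2 = 4.3158 N/cm^2


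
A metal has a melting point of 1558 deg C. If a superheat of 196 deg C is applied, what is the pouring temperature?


Formula: T_pour = T_melt + Superheat
T_pour = 1558 + 196 = 1754 deg C

Final answer: 1754 deg C


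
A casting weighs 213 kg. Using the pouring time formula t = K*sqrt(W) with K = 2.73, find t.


Formula: t = K * sqrt(W)
sqrt(W) = sqrt(213) = 14.59452
t = 2.73 * 14.59452 = 39.8430 s

39.8430 s


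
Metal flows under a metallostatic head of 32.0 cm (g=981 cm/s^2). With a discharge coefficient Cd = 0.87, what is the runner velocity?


Formula: v = Cd * sqrt(2 * g * h)  (Torricelli with discharge coefficient)
2*g*h = 2 * 981 * 32.0 = 62784.0 cm^2/s^2
sqrt(62784.0) = 250.56736 cm/s
v = 0.87 * 250.56736 = 217.9936 cm/s

Answer: 217.9936 cm/s


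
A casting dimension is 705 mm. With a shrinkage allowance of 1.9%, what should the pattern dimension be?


Formula: L_pattern = L_casting * (1 + shrinkage_rate/100)
Shrinkage factor = 1 + 1.9/100 = 1.019
L_pattern = 705 mm * 1.019 = 718.3950 mm

718.3950 mm


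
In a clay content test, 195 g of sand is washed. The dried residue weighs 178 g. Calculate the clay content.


Formula: Clay% = (W_total - W_washed) / W_total * 100
Clay mass = 195 - 178 = 17 g
Clay% = 17 / 195 * 100 = 8.7179%

8.7179%


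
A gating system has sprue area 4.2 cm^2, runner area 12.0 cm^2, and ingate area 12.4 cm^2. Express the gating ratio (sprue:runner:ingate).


Sprue:Runner:Ingate = 1 : 12.0/4.2 : 12.4/4.2 = 1:2.86:2.95

Answer: 1:2.86:2.95


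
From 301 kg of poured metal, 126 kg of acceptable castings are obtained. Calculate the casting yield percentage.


Formula: Casting Yield = (W_good / W_total) * 100
Yield = (126 kg / 301 kg) * 100 = 41.8605%


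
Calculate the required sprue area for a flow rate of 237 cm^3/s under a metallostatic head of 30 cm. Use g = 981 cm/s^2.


Formula: v = sqrt(2*g*h), A = Q/v
Velocity: v = sqrt(2 * 981 * 30) = sqrt(58860) = 242.6108 cm/s
Sprue area: A = Q / v = 237 / 242.6108 = 0.9769 cm^2

Final answer: 0.9769 cm^2


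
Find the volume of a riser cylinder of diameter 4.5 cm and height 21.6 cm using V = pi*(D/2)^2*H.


Formula: V = pi * (D/2)^2 * H  (cylinder volume)
Radius = D/2 = 4.5/2 = 2.25 cm
V = pi * 2.25^2 * 21.6 = 343.5332 cm^3

343.5332 cm^3


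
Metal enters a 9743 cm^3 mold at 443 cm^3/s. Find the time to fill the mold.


Formula: t_fill = V_mold / Q_flow
t = 9743 cm^3 / 443 cm^3/s = 21.9932 s


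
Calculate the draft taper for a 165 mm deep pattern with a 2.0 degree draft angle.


Formula: taper = depth * tan(draft_angle)
tan(2.0 deg) = 0.0349208
taper = 165 mm * 0.0349208 = 5.7619 mm

5.7619 mm


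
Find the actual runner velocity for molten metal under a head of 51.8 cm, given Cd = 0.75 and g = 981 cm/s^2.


Formula: v = Cd * sqrt(2 * g * h)  (Torricelli with discharge coefficient)
2*g*h = 2 * 981 * 51.8 = 101631.6 cm^2/s^2
sqrt(101631.6) = 318.79711 cm/s
v = 0.75 * 318.79711 = 239.0978 cm/s

Final answer: 239.0978 cm/s


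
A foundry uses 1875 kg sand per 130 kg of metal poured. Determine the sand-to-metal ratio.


Formula: Sand-to-Metal Ratio = W_sand / W_metal
Ratio = 1875 kg / 130 kg = 14.4231

Answer: 14.4231


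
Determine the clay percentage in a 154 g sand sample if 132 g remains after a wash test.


Formula: Clay% = (W_total - W_washed) / W_total * 100
Clay mass = 154 - 132 = 22 g
Clay% = 22 / 154 * 100 = 14.2857%


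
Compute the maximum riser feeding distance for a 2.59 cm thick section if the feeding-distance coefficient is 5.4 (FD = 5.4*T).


Formula: FD = 5.4 * T  (riser feeding-distance rule)
FD = 5.4 * 2.59 cm = 13.9860 cm

Answer: 13.9860 cm


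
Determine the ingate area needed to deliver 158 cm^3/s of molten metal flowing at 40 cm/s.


Formula: A_ingate = Q / v  (continuity equation)
A = 158 cm^3/s / 40 cm/s = 3.9500 cm^2

Final answer: 3.9500 cm^2


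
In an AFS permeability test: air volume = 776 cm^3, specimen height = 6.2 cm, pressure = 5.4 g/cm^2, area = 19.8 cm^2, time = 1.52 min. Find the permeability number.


Formula: Permeability Number P = (V * H) / (p * A * t)
Numerator: V * H = 776 * 6.2 = 4811.2
Denominator: p * A * t = 5.4 * 19.8 * 1.52 = 162.5184
P = 4811.2 / 162.5184 = 29.6040


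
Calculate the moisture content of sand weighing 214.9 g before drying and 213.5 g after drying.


Formula: MC = (W_wet - W_dry) / W_wet * 100
Water mass = 214.9 - 213.5 = 1.4 g
MC = 1.4 / 214.9 * 100 = 0.6515%

0.6515%


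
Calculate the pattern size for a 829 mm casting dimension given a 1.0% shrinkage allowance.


Formula: L_pattern = L_casting * (1 + shrinkage_rate/100)
Shrinkage factor = 1 + 1.0/100 = 1.01
L_pattern = 829 mm * 1.01 = 837.2900 mm

Answer: 837.2900 mm


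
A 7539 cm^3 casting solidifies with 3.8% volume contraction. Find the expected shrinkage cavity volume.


Formula: V_shrink = V_casting * shrinkage_pct / 100
V_shrink = 7539 cm^3 * 3.8 / 100 = 286.4820 cm^3

286.4820 cm^3


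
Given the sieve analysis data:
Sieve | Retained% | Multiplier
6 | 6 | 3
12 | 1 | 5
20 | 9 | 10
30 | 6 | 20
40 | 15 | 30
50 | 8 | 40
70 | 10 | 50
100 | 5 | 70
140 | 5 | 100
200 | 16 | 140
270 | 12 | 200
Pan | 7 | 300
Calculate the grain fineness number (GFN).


Formula: GFN = sum(pct * multiplier) / sum(pct)
sum(pct * multiplier) = 9093
sum(pct) = 100
GFN = 9093 / 100 = 90.93

Final answer: 90.93


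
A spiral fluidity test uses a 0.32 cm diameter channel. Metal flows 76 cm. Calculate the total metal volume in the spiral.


Formula: V = pi * (d/2)^2 * L  (cylinder volume)
Radius = 0.32/2 = 0.16 cm
V = pi * 0.16^2 * 76 = 6.1123 cm^3

Final answer: 6.1123 cm^3


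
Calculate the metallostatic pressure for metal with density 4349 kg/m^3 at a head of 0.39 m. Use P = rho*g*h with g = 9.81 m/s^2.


Formula: P = rho * g * h
rho * g = 4349 * 9.81 = 42663.69 N/m^3
P = 42663.69 * 0.39 = 16638.8391 Pa


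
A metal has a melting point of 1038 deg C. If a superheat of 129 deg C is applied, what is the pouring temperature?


Formula: T_pour = T_melt + Superheat
T_pour = 1038 + 129 = 1167 deg C

Answer: 1167 deg C


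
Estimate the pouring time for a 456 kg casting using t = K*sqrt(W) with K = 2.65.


Formula: t = K * sqrt(W)
sqrt(W) = sqrt(456) = 21.35416
t = 2.65 * 21.35416 = 56.5885 s

Final answer: 56.5885 s


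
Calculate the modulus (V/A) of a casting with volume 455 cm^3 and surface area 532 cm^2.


Formula: Casting Modulus M = V / A
M = 455 cm^3 / 532 cm^2 = 0.8553 cm


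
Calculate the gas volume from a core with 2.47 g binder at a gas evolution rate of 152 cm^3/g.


Formula: V_gas = W_binder * gas_evolution_rate
V = 2.47 g * 152 cm^3/g = 375.4400 cm^3

Answer: 375.4400 cm^3


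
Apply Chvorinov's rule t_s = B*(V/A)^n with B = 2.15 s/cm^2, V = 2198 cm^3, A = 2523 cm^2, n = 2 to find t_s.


Formula: t_s = B * (V/A)^n  (Chvorinov's rule, n=2)
Modulus M = V/A = 2198/2523 = 0.871185 cm
M^2 = 0.871185^2 = 0.758963 cm^2
t_s = 2.15 * 0.758963 = 1.6318 s

Answer: 1.6318 s


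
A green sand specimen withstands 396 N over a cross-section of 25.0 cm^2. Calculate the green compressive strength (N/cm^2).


Formula: Compressive Strength = Force / Area
Strength = 396 N / 25.0 cm^2 = 15.8400 N/cm^2

Answer: 15.8400 N/cm^2


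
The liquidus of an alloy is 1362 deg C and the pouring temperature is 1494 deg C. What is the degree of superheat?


Formula: Superheat = T_pour - T_melt
Superheat = 1494 - 1362 = 132 deg C

Answer: 132 deg C


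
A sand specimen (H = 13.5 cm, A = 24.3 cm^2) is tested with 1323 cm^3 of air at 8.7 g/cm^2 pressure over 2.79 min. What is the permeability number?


Formula: Permeability Number P = (V * H) / (p * A * t)
Numerator: V * H = 1323 * 13.5 = 17860.5
Denominator: p * A * t = 8.7 * 24.3 * 2.79 = 589.8339
P = 17860.5 / 589.8339 = 30.2806


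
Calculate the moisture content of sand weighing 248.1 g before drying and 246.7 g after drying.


Formula: MC = (W_wet - W_dry) / W_wet * 100
Water mass = 248.1 - 246.7 = 1.4 g
MC = 1.4 / 248.1 * 100 = 0.5643%

Final answer: 0.5643%


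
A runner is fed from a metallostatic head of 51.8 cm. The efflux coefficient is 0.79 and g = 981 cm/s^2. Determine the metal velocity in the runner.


Formula: v = Cd * sqrt(2 * g * h)  (Torricelli with discharge coefficient)
2*g*h = 2 * 981 * 51.8 = 101631.6 cm^2/s^2
sqrt(101631.6) = 318.79711 cm/s
v = 0.79 * 318.79711 = 251.8497 cm/s


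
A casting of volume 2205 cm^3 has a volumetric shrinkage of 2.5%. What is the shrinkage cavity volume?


Formula: V_shrink = V_casting * shrinkage_pct / 100
V_shrink = 2205 cm^3 * 2.5 / 100 = 55.1250 cm^3

55.1250 cm^3


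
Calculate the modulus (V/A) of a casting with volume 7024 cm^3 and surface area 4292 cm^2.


Formula: Casting Modulus M = V / A
M = 7024 cm^3 / 4292 cm^2 = 1.6365 cm

Final answer: 1.6365 cm


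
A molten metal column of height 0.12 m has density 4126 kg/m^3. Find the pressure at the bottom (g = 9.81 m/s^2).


Formula: P = rho * g * h
rho * g = 4126 * 9.81 = 40476.06 N/m^3
P = 40476.06 * 0.12 = 4857.1272 Pa

4857.1272 Pa


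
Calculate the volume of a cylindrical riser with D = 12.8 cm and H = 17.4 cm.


Formula: V = pi * (D/2)^2 * H  (cylinder volume)
Radius = D/2 = 12.8/2 = 6.4 cm
V = pi * 6.4^2 * 17.4 = 2239.0257 cm^3


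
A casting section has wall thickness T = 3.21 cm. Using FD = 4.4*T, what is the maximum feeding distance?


Formula: FD = 4.4 * T  (riser feeding-distance rule)
FD = 4.4 * 3.21 cm = 14.1240 cm

Final answer: 14.1240 cm


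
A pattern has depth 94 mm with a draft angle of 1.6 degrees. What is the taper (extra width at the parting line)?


Formula: taper = depth * tan(draft_angle)
tan(1.6 deg) = 0.0279325
taper = 94 mm * 0.0279325 = 2.6257 mm

Final answer: 2.6257 mm


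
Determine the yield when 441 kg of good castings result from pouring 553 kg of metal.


Formula: Casting Yield = (W_good / W_total) * 100
Yield = (441 kg / 553 kg) * 100 = 79.7468%

Answer: 79.7468%


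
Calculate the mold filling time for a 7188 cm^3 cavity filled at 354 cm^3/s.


Formula: t_fill = V_mold / Q_flow
t = 7188 cm^3 / 354 cm^3/s = 20.3051 s

Answer: 20.3051 s


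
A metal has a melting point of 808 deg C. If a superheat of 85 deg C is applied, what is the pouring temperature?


Formula: T_pour = T_melt + Superheat
T_pour = 808 + 85 = 893 deg C

893 deg C


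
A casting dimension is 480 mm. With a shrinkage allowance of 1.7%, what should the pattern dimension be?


Formula: L_pattern = L_casting * (1 + shrinkage_rate/100)
Shrinkage factor = 1 + 1.7/100 = 1.017
L_pattern = 480 mm * 1.017 = 488.1600 mm

488.1600 mm


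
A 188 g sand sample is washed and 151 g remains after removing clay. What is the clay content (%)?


Formula: Clay% = (W_total - W_washed) / W_total * 100
Clay mass = 188 - 151 = 37 g
Clay% = 37 / 188 * 100 = 19.6809%

Final answer: 19.6809%


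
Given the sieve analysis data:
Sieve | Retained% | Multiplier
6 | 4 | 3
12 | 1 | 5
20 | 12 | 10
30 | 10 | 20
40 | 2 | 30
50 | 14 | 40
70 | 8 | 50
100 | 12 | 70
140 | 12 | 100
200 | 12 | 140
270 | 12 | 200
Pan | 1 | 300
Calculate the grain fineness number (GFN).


Formula: GFN = sum(pct * multiplier) / sum(pct)
sum(pct * multiplier) = 7777
sum(pct) = 100
GFN = 7777 / 100 = 77.77

77.77


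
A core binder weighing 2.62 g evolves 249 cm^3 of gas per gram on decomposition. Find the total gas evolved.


Formula: V_gas = W_binder * gas_evolution_rate
V = 2.62 g * 249 cm^3/g = 652.3800 cm^3


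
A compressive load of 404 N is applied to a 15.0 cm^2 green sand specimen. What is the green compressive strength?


Formula: Compressive Strength = Force / Area
Strength = 404 N / 15.0 cm^2 = 26.9333 N/cm^2

Final answer: 26.9333 N/cm^2


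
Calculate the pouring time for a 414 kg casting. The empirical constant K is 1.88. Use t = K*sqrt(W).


Formula: t = K * sqrt(W)
sqrt(W) = sqrt(414) = 20.34699
t = 1.88 * 20.34699 = 38.2523 s


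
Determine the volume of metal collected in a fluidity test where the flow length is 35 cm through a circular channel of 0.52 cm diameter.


Formula: V = pi * (d/2)^2 * L  (cylinder volume)
Radius = 0.52/2 = 0.26 cm
V = pi * 0.26^2 * 35 = 7.4330 cm^3

7.4330 cm^3


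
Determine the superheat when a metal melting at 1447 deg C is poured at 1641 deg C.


Formula: Superheat = T_pour - T_melt
Superheat = 1641 - 1447 = 194 deg C

Final answer: 194 deg C


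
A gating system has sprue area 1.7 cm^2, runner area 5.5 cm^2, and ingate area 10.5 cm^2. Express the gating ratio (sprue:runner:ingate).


Sprue:Runner:Ingate = 1 : 5.5/1.7 : 10.5/1.7 = 1:3.24:6.18

1:3.24:6.18


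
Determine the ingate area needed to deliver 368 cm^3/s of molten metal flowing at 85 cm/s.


Formula: A_ingate = Q / v  (continuity equation)
A = 368 cm^3/s / 85 cm/s = 4.3294 cm^2


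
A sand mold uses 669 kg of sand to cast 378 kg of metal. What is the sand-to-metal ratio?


Formula: Sand-to-Metal Ratio = W_sand / W_metal
Ratio = 669 kg / 378 kg = 1.7698

Final answer: 1.7698


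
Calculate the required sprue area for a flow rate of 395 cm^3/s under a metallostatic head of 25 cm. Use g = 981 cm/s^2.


Formula: v = sqrt(2*g*h), A = Q/v
Velocity: v = sqrt(2 * 981 * 25) = sqrt(49050) = 221.4723 cm/s
Sprue area: A = Q / v = 395 / 221.4723 = 1.7835 cm^2


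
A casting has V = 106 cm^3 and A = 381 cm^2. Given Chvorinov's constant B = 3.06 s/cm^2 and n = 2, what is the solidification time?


Formula: t_s = B * (V/A)^n  (Chvorinov's rule, n=2)
Modulus M = V/A = 106/381 = 0.278215 cm
M^2 = 0.278215^2 = 0.077404 cm^2
t_s = 3.06 * 0.077404 = 0.2369 s


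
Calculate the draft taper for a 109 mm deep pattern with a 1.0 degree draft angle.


Formula: taper = depth * tan(draft_angle)
tan(1.0 deg) = 0.0174551
taper = 109 mm * 0.0174551 = 1.9026 mm


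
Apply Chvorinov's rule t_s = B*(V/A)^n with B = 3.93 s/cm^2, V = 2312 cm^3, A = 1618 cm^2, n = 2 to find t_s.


Formula: t_s = B * (V/A)^n  (Chvorinov's rule, n=2)
Modulus M = V/A = 2312/1618 = 1.428925 cm
M^2 = 1.428925^2 = 2.041827 cm^2
t_s = 3.93 * 2.041827 = 8.0244 s

Final answer: 8.0244 s


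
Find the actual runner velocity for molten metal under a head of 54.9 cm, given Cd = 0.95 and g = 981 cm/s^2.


Formula: v = Cd * sqrt(2 * g * h)  (Torricelli with discharge coefficient)
2*g*h = 2 * 981 * 54.9 = 107713.8 cm^2/s^2
sqrt(107713.8) = 328.19781 cm/s
v = 0.95 * 328.19781 = 311.7879 cm/s

Answer: 311.7879 cm/s


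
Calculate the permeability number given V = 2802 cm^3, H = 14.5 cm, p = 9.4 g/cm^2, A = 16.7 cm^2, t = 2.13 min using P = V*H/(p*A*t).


Formula: Permeability Number P = (V * H) / (p * A * t)
Numerator: V * H = 2802 * 14.5 = 40629.0
Denominator: p * A * t = 9.4 * 16.7 * 2.13 = 334.3674
P = 40629.0 / 334.3674 = 121.5101

Final answer: 121.5101


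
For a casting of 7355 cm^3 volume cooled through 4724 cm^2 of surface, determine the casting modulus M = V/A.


Formula: Casting Modulus M = V / A
M = 7355 cm^3 / 4724 cm^2 = 1.5569 cm

Answer: 1.5569 cm


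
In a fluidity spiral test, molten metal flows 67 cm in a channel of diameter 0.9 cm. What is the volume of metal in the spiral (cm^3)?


Formula: V = pi * (d/2)^2 * L  (cylinder volume)
Radius = 0.9/2 = 0.45 cm
V = pi * 0.45^2 * 67 = 42.6236 cm^3

Final answer: 42.6236 cm^3


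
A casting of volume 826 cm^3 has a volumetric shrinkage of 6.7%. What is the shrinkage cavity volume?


Formula: V_shrink = V_casting * shrinkage_pct / 100
V_shrink = 826 cm^3 * 6.7 / 100 = 55.3420 cm^3

55.3420 cm^3
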